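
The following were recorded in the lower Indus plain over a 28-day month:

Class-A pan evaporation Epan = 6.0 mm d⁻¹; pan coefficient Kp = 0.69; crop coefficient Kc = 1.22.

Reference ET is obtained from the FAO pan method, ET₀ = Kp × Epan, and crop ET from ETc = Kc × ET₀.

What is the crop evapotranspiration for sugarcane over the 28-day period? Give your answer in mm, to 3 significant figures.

141 mm

ET₀ = 0.69 × 6.0 = 4.1400 mm/d
ETc = Kc × ET₀ = 1.22 × 4.1400 = 5.0508 mm/d
Over 28 days: 5.0508 × 28 = 141.422 mm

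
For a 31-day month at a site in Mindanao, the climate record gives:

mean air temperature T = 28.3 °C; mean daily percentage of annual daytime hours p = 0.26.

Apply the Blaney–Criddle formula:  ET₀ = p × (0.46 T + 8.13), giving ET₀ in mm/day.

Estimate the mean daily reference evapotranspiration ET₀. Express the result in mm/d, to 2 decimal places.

5.50 mm/d

ET₀ = 0.26 × (0.46 × 28.3 + 8.13) = 0.26 × 21.148 = 5.4985 mm/d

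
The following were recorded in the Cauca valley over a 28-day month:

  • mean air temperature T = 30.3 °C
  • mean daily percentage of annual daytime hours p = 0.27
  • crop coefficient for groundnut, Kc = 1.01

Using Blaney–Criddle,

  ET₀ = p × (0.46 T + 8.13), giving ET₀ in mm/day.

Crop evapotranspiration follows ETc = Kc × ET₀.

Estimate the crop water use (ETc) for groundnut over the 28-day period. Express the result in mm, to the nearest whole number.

169 mm

ET₀ = 0.27 × (0.46 × 30.3 + 8.13) = 0.27 × 22.068 = 5.9584 mm/d
ETc = Kc × ET₀ = 1.01 × 5.9584 = 6.0180 mm/d
Over 28 days: 6.0180 × 28 = 168.504 mm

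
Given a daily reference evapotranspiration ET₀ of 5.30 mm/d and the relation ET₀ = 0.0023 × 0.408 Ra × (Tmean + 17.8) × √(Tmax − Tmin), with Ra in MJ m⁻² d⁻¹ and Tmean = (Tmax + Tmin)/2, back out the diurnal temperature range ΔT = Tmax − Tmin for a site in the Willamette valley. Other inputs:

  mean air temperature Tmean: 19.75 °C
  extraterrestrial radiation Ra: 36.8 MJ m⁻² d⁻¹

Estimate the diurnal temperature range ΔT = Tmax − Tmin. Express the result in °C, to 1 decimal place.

√ΔT = ET₀ / [0.0023 × 0.408 × Ra × (Tmean+17.8)] = 5.30 / (0.0023 × 15.0144 × 37.55) = 4.0872
ΔT = 4.0872² = 16.705 °C

16.7 °C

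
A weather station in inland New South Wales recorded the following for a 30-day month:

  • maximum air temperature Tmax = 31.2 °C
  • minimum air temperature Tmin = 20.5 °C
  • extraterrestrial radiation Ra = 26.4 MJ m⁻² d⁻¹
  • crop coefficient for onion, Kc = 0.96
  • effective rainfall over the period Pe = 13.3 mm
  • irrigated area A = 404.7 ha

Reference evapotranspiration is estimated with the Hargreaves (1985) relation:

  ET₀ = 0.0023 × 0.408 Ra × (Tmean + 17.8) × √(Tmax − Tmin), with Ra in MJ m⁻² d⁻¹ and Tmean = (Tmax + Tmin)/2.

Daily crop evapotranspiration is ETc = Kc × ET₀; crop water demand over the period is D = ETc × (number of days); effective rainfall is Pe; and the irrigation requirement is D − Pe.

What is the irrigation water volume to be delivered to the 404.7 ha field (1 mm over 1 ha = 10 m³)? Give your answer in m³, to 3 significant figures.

Tmean = (31.2 + 20.5)/2 = 25.85 °C
0.408 Ra = 0.408 × 26.4 = 10.7712 mm/d equivalent
ET₀ = 0.0023 × 10.7712 × (25.85 + 17.8) × √10.7 = 0.0023 × 10.7712 × 43.65 × 3.2711 = 3.5373 mm/d
ETc = Kc × ET₀ = 0.96 × 3.5373 = 3.3958 mm/d
Crop demand D = ETc × 30 d = 3.3958 × 30 = 101.874 mm
D − Pe = 101.874 − 13.3 = 88.574 mm
Volume = 88.574 mm × 404.7 ha × 10 = 358459.0 m³

358000 m³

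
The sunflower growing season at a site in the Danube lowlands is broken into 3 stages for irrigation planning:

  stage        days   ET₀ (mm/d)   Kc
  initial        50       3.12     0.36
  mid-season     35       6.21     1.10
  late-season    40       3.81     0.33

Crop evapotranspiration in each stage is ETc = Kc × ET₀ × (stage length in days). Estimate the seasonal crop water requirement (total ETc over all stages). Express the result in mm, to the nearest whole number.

346 mm

initial: 0.36 × 3.12 × 50 = 56.16 mm
mid-season: 1.10 × 6.21 × 35 = 239.09 mm
late-season: 0.33 × 3.81 × 40 = 50.29 mm
Seasonal total = 345.54 mm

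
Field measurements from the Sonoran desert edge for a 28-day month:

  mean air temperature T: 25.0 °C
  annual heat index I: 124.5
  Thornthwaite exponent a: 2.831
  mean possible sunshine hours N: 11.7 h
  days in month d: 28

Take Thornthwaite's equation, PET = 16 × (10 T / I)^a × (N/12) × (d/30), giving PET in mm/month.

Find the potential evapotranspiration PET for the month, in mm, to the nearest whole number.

10T/I = 10 × 25.0 / 124.5 = 2.0080
(10T/I)^a = 2.0080^2.831 = 7.1965
Uncorrected PET = 16 × 7.1965 = 115.144 mm
Correction = (N/12)(d/30) = (11.7/12)(28/30) = 0.9100
PET = 115.144 × 0.9100 = 104.781 mm/month

105 mm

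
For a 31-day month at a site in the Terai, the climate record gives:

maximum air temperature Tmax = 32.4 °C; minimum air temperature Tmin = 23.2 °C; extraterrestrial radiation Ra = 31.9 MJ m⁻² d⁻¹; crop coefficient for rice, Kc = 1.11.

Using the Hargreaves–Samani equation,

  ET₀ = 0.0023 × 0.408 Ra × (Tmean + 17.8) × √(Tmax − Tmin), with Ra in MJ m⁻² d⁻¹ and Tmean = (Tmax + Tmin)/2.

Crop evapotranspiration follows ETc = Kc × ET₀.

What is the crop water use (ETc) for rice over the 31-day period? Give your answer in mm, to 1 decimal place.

Tmean = (32.4 + 23.2)/2 = 27.80 °C
0.408 Ra = 0.408 × 31.9 = 13.0152 mm/d equivalent
ET₀ = 0.0023 × 13.0152 × (27.80 + 17.8) × √9.2 = 0.0023 × 13.0152 × 45.60 × 3.0332 = 4.1404 mm/d
ETc = Kc × ET₀ = 1.11 × 4.1404 = 4.5958 mm/d
Over 31 days: 4.5958 × 31 = 142.470 mm

142.5 mm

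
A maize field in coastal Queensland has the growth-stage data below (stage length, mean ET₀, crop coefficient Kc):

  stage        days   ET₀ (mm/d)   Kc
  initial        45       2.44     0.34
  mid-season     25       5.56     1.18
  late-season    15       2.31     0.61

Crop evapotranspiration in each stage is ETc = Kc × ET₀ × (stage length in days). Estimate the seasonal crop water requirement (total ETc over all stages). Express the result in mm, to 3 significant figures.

222 mm

initial: 0.34 × 2.44 × 45 = 37.33 mm
mid-season: 1.18 × 5.56 × 25 = 164.02 mm
late-season: 0.61 × 2.31 × 15 = 21.14 mm
Seasonal total = 222.49 mm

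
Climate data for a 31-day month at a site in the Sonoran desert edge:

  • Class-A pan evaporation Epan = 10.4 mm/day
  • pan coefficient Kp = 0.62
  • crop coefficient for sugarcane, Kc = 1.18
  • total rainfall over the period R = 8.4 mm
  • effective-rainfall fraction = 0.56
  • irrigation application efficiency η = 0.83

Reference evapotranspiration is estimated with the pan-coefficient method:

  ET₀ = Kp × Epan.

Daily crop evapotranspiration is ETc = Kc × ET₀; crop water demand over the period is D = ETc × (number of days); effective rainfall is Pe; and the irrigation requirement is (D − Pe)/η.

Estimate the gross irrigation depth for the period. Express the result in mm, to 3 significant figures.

279 mm

ET₀ = 0.62 × 10.4 = 6.4480 mm/d
ETc = Kc × ET₀ = 1.18 × 6.4480 = 7.6086 mm/d
Crop demand D = ETc × 31 d = 7.6086 × 31 = 235.867 mm
Pe = 0.56 × 8.4 = 4.704 mm
D − Pe = 235.867 − 4.704 = 231.163 mm
Gross irrigation = 231.163 / 0.83 = 278.510 mm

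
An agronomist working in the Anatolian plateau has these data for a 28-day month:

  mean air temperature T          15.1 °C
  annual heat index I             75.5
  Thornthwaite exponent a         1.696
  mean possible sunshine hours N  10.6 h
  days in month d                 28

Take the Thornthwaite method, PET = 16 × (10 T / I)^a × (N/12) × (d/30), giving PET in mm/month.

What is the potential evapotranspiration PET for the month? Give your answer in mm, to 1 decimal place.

10T/I = 10 × 15.1 / 75.5 = 2.0000
(10T/I)^a = 2.0000^1.696 = 3.2400
Uncorrected PET = 16 × 3.2400 = 51.840 mm
Correction = (N/12)(d/30) = (10.6/12)(28/30) = 0.8244
PET = 51.840 × 0.8244 = 42.737 mm/month

42.7 mm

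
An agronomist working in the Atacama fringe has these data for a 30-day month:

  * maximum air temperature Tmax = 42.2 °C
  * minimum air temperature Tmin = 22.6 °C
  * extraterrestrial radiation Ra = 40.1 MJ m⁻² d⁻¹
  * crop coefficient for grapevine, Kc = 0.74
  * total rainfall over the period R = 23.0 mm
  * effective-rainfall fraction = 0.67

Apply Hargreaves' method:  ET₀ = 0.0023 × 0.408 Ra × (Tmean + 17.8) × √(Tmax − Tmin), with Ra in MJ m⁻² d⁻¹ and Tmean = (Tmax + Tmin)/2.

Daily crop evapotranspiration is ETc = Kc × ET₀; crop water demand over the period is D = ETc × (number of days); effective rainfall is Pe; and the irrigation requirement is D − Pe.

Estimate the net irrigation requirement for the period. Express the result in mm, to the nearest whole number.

170 mm

Tmean = (42.2 + 22.6)/2 = 32.40 °C
0.408 Ra = 0.408 × 40.1 = 16.3608 mm/d equivalent
ET₀ = 0.0023 × 16.3608 × (32.40 + 17.8) × √19.6 = 0.0023 × 16.3608 × 50.20 × 4.4272 = 8.3631 mm/d
ETc = Kc × ET₀ = 0.74 × 8.3631 = 6.1887 mm/d
Crop demand D = ETc × 30 d = 6.1887 × 30 = 185.661 mm
Pe = 0.67 × 23.0 = 15.410 mm
D − Pe = 185.661 − 15.410 = 170.251 mm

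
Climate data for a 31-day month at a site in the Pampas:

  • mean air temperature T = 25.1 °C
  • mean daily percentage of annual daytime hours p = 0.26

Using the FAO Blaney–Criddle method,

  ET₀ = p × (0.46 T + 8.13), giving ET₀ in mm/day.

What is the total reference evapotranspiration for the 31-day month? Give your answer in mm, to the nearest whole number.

159 mm

ET₀ = 0.26 × (0.46 × 25.1 + 8.13) = 0.26 × 19.676 = 5.1158 mm/d
Monthly total = 5.1158 × 31 = 158.590 mm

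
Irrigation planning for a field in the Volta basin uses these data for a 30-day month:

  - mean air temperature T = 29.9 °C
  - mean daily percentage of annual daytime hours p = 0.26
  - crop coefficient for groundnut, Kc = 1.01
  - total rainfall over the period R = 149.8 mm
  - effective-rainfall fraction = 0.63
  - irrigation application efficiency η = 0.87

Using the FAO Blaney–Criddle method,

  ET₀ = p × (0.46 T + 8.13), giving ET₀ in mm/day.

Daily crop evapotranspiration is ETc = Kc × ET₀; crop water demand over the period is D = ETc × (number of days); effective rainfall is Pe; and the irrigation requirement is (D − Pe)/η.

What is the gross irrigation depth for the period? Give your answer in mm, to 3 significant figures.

89.7 mm

ET₀ = 0.26 × (0.46 × 29.9 + 8.13) = 0.26 × 21.884 = 5.6898 mm/d
ETc = Kc × ET₀ = 1.01 × 5.6898 = 5.7467 mm/d
Crop demand D = ETc × 30 d = 5.7467 × 30 = 172.401 mm
Pe = 0.63 × 149.8 = 94.374 mm
D − Pe = 172.401 − 94.374 = 78.027 mm
Gross irrigation = 78.027 / 0.87 = 89.686 mm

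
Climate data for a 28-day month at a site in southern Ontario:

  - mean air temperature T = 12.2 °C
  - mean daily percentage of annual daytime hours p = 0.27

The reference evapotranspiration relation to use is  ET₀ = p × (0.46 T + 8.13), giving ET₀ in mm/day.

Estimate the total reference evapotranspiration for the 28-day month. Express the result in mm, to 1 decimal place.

103.9 mm

ET₀ = 0.27 × (0.46 × 12.2 + 8.13) = 0.27 × 13.742 = 3.7103 mm/d
Monthly total = 3.7103 × 28 = 103.888 mm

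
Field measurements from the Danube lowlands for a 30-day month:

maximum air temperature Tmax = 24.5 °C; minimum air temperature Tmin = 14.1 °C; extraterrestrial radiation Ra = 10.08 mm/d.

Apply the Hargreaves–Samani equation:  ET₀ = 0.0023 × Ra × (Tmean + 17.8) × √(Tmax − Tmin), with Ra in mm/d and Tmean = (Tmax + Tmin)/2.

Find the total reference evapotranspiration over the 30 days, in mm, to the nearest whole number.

83 mm

Tmean = (24.5 + 14.1)/2 = 19.30 °C
ET₀ = 0.0023 × 10.08 × (19.30 + 17.8) × √10.4 = 0.0023 × 10.08 × 37.10 × 3.2249 = 2.7738 mm/d
Over 30 days: 2.7738 × 30 = 83.214 mm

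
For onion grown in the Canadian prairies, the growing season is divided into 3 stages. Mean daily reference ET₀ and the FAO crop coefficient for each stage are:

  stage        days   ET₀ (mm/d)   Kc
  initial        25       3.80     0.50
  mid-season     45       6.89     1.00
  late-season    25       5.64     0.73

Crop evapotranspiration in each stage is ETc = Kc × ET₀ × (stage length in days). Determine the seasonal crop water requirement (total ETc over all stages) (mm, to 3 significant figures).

initial: 0.50 × 3.80 × 25 = 47.50 mm
mid-season: 1.00 × 6.89 × 45 = 310.05 mm
late-season: 0.73 × 5.64 × 25 = 102.93 mm
Seasonal total = 460.48 mm

460 mm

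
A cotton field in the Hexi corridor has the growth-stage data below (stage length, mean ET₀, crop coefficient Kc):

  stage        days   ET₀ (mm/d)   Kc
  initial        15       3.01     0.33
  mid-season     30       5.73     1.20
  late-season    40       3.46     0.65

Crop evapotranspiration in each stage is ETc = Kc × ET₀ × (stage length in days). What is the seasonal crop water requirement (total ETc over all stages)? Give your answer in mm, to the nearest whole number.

311 mm

initial: 0.33 × 3.01 × 15 = 14.90 mm
mid-season: 1.20 × 5.73 × 30 = 206.28 mm
late-season: 0.65 × 3.46 × 40 = 89.96 mm
Seasonal total = 311.14 mm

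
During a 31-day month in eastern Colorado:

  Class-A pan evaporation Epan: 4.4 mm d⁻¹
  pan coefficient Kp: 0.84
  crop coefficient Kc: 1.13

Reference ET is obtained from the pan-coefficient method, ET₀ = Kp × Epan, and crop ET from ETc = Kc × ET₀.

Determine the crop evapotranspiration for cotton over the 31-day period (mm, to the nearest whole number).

129 mm

ET₀ = 0.84 × 4.4 = 3.6960 mm/d
ETc = Kc × ET₀ = 1.13 × 3.6960 = 4.1765 mm/d
Over 31 days: 4.1765 × 31 = 129.472 mm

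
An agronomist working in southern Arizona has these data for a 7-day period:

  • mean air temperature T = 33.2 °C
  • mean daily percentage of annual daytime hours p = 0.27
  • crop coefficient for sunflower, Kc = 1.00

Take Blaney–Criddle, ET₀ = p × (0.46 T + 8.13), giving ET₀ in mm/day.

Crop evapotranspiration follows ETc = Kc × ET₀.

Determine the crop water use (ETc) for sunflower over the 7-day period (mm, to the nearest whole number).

44 mm

ET₀ = 0.27 × (0.46 × 33.2 + 8.13) = 0.27 × 23.402 = 6.3185 mm/d
ETc = Kc × ET₀ = 1.00 × 6.3185 = 6.3185 mm/d
Over 7 days: 6.3185 × 7 = 44.230 mm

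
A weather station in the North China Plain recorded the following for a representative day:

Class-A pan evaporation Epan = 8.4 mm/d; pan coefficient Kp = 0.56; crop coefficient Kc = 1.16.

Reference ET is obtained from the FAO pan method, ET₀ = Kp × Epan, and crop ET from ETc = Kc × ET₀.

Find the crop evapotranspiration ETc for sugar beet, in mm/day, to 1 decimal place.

5.5 mm/day

ET₀ = 0.56 × 8.4 = 4.7040 mm/d
ETc = Kc × ET₀ = 1.16 × 4.7040 = 5.4566 mm/d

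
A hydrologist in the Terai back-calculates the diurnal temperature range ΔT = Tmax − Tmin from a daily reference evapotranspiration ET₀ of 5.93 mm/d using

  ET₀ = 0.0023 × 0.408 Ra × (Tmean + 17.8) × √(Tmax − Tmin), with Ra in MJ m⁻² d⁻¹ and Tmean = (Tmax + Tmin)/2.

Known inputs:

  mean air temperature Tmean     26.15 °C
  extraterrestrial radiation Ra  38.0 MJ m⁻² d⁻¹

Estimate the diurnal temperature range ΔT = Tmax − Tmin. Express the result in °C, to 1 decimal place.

14.3 °C

√ΔT = ET₀ / [0.0023 × 0.408 × Ra × (Tmean+17.8)] = 5.93 / (0.0023 × 15.5040 × 43.95) = 3.7838
ΔT = 3.7838² = 14.317 °C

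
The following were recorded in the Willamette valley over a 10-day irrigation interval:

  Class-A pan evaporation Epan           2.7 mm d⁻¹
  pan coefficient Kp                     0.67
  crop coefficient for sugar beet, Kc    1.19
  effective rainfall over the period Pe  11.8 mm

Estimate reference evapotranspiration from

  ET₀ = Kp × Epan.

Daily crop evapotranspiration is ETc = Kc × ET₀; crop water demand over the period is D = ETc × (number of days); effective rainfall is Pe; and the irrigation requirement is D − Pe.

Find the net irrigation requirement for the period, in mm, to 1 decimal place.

ET₀ = 0.67 × 2.7 = 1.8090 mm/d
ETc = Kc × ET₀ = 1.19 × 1.8090 = 2.1527 mm/d
Crop demand D = ETc × 10 d = 2.1527 × 10 = 21.527 mm
D − Pe = 21.527 − 11.8 = 9.727 mm

9.7 mm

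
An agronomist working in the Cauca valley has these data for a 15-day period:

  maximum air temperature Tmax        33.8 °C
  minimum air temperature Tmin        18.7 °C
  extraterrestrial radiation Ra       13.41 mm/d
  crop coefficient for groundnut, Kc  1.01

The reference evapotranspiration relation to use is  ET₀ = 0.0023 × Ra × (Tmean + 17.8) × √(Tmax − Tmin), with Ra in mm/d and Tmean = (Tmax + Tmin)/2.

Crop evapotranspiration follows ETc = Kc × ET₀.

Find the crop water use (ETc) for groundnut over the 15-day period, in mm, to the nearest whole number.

80 mm

Tmean = (33.8 + 18.7)/2 = 26.25 °C
ET₀ = 0.0023 × 13.41 × (26.25 + 17.8) × √15.1 = 0.0023 × 13.41 × 44.05 × 3.8859 = 5.2795 mm/d
ETc = Kc × ET₀ = 1.01 × 5.2795 = 5.3323 mm/d
Over 15 days: 5.3323 × 15 = 79.985 mm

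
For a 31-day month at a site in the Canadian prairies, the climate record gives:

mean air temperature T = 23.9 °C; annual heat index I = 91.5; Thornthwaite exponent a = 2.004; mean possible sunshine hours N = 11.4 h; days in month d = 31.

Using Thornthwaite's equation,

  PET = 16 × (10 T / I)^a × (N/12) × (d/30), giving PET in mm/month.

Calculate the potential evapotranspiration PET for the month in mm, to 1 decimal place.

10T/I = 10 × 23.9 / 91.5 = 2.6120
(10T/I)^a = 2.6120^2.004 = 6.8488
Uncorrected PET = 16 × 6.8488 = 109.581 mm
Correction = (N/12)(d/30) = (11.4/12)(31/30) = 0.9817
PET = 109.581 × 0.9817 = 107.576 mm/month

107.6 mm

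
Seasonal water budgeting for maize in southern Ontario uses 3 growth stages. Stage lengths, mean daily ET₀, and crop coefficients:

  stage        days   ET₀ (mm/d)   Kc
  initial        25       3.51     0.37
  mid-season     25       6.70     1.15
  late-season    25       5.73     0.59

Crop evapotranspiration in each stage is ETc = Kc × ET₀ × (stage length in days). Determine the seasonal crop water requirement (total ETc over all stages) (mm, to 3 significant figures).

310 mm

initial: 0.37 × 3.51 × 25 = 32.47 mm
mid-season: 1.15 × 6.70 × 25 = 192.63 mm
late-season: 0.59 × 5.73 × 25 = 84.52 mm
Seasonal total = 309.62 mm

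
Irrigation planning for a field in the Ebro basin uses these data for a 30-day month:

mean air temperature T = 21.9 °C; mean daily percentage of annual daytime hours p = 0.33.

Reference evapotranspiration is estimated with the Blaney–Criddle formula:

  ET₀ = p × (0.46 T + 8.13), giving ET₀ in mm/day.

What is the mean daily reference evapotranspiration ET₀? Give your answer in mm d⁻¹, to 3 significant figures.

6.01 mm d⁻¹

ET₀ = 0.33 × (0.46 × 21.9 + 8.13) = 0.33 × 18.204 = 6.0073 mm/d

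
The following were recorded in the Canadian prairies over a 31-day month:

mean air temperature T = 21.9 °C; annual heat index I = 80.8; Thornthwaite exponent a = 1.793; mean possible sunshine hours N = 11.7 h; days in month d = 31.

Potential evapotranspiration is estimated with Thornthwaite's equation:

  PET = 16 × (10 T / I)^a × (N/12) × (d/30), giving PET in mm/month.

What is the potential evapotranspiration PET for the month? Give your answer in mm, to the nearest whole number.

96 mm

10T/I = 10 × 21.9 / 80.8 = 2.7104
(10T/I)^a = 2.7104^1.793 = 5.9763
Uncorrected PET = 16 × 5.9763 = 95.621 mm
Correction = (N/12)(d/30) = (11.7/12)(31/30) = 1.0075
PET = 95.621 × 1.0075 = 96.338 mm/month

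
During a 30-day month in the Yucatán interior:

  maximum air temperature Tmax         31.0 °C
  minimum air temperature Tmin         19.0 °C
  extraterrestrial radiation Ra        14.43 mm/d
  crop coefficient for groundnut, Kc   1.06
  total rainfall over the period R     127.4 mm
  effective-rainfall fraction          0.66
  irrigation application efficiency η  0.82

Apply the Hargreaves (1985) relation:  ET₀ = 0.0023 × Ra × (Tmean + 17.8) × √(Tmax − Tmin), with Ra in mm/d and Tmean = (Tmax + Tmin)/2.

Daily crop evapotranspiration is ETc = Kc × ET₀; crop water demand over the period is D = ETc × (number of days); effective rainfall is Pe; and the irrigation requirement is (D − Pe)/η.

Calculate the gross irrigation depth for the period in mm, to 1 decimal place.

88.3 mm

Tmean = (31.0 + 19.0)/2 = 25.00 °C
ET₀ = 0.0023 × 14.43 × (25.00 + 17.8) × √12.0 = 0.0023 × 14.43 × 42.80 × 3.4641 = 4.9207 mm/d
ETc = Kc × ET₀ = 1.06 × 4.9207 = 5.2159 mm/d
Crop demand D = ETc × 30 d = 5.2159 × 30 = 156.477 mm
Pe = 0.66 × 127.4 = 84.084 mm
D − Pe = 156.477 − 84.084 = 72.393 mm
Gross irrigation = 72.393 / 0.82 = 88.284 mm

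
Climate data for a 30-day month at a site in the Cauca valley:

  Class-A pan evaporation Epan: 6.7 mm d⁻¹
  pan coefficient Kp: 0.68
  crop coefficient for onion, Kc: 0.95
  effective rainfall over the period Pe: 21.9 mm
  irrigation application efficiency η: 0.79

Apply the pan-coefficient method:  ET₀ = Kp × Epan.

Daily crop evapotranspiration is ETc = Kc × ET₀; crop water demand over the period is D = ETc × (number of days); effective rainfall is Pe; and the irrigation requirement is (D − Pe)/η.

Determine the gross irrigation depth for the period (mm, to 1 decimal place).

136.6 mm

ET₀ = 0.68 × 6.7 = 4.5560 mm/d
ETc = Kc × ET₀ = 0.95 × 4.5560 = 4.3282 mm/d
Crop demand D = ETc × 30 d = 4.3282 × 30 = 129.846 mm
D − Pe = 129.846 − 21.9 = 107.946 mm
Gross irrigation = 107.946 / 0.79 = 136.641 mm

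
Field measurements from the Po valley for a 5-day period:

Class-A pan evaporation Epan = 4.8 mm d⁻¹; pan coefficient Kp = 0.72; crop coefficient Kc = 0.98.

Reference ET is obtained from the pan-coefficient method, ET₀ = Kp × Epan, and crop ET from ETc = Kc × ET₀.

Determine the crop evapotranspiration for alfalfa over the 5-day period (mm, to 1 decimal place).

16.9 mm

ET₀ = 0.72 × 4.8 = 3.4560 mm/d
ETc = Kc × ET₀ = 0.98 × 3.4560 = 3.3869 mm/d
Over 5 days: 3.3869 × 5 = 16.935 mm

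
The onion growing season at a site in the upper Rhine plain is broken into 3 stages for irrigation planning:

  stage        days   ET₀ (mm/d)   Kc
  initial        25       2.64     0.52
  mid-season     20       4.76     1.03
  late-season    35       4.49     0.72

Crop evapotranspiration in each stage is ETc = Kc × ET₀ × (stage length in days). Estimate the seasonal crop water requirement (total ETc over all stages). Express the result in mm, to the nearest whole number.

246 mm

initial: 0.52 × 2.64 × 25 = 34.32 mm
mid-season: 1.03 × 4.76 × 20 = 98.06 mm
late-season: 0.72 × 4.49 × 35 = 113.15 mm
Seasonal total = 245.53 mm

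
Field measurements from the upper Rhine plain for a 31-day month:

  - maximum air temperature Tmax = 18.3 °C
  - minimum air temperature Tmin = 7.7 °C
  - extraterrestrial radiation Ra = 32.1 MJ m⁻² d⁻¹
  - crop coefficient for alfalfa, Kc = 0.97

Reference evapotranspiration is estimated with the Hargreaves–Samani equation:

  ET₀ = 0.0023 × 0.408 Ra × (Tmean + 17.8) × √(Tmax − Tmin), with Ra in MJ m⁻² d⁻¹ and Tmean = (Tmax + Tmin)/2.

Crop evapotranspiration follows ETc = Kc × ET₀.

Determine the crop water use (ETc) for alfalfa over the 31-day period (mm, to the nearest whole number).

Tmean = (18.3 + 7.7)/2 = 13.00 °C
0.408 Ra = 0.408 × 32.1 = 13.0968 mm/d equivalent
ET₀ = 0.0023 × 13.0968 × (13.00 + 17.8) × √10.6 = 0.0023 × 13.0968 × 30.80 × 3.2558 = 3.0207 mm/d
ETc = Kc × ET₀ = 0.97 × 3.0207 = 2.9301 mm/d
Over 31 days: 2.9301 × 31 = 90.833 mm

91 mm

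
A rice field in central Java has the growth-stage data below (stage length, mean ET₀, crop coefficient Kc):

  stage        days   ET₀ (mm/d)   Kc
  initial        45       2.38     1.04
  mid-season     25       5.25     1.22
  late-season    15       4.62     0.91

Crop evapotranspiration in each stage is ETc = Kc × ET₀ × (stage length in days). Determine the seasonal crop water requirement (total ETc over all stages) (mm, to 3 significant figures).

initial: 1.04 × 2.38 × 45 = 111.38 mm
mid-season: 1.22 × 5.25 × 25 = 160.13 mm
late-season: 0.91 × 4.62 × 15 = 63.06 mm
Seasonal total = 334.57 mm

335 mm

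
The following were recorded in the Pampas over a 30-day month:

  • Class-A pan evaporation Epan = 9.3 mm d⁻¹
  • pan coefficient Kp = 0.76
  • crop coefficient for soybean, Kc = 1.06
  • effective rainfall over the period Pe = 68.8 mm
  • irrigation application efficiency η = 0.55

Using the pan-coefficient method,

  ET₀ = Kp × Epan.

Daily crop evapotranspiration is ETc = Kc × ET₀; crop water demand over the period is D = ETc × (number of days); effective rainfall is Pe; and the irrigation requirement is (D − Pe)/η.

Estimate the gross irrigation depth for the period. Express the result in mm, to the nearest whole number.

ET₀ = 0.76 × 9.3 = 7.0680 mm/d
ETc = Kc × ET₀ = 1.06 × 7.0680 = 7.4921 mm/d
Crop demand D = ETc × 30 d = 7.4921 × 30 = 224.763 mm
D − Pe = 224.763 − 68.8 = 155.963 mm
Gross irrigation = 155.963 / 0.55 = 283.569 mm

284 mm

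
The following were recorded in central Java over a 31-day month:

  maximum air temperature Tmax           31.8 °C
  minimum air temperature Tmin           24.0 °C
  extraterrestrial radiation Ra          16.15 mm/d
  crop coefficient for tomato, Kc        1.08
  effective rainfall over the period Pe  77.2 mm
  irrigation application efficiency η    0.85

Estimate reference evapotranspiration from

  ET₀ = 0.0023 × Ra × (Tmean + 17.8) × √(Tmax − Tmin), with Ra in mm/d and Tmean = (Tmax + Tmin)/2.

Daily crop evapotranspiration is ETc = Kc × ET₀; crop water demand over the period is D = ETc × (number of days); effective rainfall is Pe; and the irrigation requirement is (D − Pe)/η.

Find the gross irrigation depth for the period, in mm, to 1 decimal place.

Tmean = (31.8 + 24.0)/2 = 27.90 °C
ET₀ = 0.0023 × 16.15 × (27.90 + 17.8) × √7.8 = 0.0023 × 16.15 × 45.70 × 2.7928 = 4.7409 mm/d
ETc = Kc × ET₀ = 1.08 × 4.7409 = 5.1202 mm/d
Crop demand D = ETc × 31 d = 5.1202 × 31 = 158.726 mm
D − Pe = 158.726 − 77.2 = 81.526 mm
Gross irrigation = 81.526 / 0.85 = 95.913 mm

95.9 mm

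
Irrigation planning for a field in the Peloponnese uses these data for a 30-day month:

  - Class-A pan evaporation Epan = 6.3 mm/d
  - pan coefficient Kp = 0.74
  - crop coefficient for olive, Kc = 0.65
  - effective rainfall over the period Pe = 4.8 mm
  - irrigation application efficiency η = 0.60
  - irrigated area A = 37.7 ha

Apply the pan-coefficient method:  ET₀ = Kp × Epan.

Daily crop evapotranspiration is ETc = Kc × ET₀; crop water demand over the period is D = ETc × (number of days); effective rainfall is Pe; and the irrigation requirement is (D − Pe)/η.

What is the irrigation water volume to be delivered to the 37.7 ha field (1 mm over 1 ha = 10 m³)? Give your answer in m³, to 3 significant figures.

54100 m³

ET₀ = 0.74 × 6.3 = 4.6620 mm/d
ETc = Kc × ET₀ = 0.65 × 4.6620 = 3.0303 mm/d
Crop demand D = ETc × 30 d = 3.0303 × 30 = 90.909 mm
D − Pe = 90.909 − 4.8 = 86.109 mm
Gross irrigation = 86.109 / 0.60 = 143.515 mm
Volume = 143.515 mm × 37.7 ha × 10 = 54105.2 m³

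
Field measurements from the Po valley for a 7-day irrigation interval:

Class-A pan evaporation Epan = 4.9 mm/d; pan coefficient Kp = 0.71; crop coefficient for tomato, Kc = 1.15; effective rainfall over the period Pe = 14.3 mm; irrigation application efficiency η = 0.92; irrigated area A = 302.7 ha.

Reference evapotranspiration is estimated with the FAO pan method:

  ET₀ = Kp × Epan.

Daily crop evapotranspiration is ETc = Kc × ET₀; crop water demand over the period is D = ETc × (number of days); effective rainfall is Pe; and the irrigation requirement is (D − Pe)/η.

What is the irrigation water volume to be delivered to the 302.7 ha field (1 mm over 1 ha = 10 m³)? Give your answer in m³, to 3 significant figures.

ET₀ = 0.71 × 4.9 = 3.4790 mm/d
ETc = Kc × ET₀ = 1.15 × 3.4790 = 4.0009 mm/d
Crop demand D = ETc × 7 d = 4.0009 × 7 = 28.006 mm
D − Pe = 28.006 − 14.3 = 13.706 mm
Gross irrigation = 13.706 / 0.92 = 14.898 mm
Volume = 14.898 mm × 302.7 ha × 10 = 45096.2 m³

45100 m³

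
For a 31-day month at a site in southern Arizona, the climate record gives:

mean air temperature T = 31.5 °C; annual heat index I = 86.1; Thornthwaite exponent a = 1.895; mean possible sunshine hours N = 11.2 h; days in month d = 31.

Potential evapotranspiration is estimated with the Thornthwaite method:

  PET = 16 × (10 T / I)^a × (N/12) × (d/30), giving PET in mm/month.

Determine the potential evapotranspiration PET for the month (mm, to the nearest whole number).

10T/I = 10 × 31.5 / 86.1 = 3.6585
(10T/I)^a = 3.6585^1.895 = 11.6804
Uncorrected PET = 16 × 11.6804 = 186.886 mm
Correction = (N/12)(d/30) = (11.2/12)(31/30) = 0.9644
PET = 186.886 × 0.9644 = 180.233 mm/month

180 mm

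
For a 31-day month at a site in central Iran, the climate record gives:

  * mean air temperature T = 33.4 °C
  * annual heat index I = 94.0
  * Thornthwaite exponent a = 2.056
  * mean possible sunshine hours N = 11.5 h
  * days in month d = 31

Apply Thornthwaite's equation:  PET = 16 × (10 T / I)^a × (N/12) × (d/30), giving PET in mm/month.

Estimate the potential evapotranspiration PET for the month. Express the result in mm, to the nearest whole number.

10T/I = 10 × 33.4 / 94.0 = 3.5532
(10T/I)^a = 3.5532^2.056 = 13.5542
Uncorrected PET = 16 × 13.5542 = 216.867 mm
Correction = (N/12)(d/30) = (11.5/12)(31/30) = 0.9903
PET = 216.867 × 0.9903 = 214.763 mm/month

215 mm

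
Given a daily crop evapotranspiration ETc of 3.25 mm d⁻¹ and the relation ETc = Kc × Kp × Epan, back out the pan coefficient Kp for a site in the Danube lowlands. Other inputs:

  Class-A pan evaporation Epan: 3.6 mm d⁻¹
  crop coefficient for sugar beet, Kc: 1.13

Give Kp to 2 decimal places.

0.80

ETc = Kc × Kp × Epan  ⇒  Kp = ETc / (Kc × Epan)
Kp = 3.25 / (1.13 × 3.6) = 3.25 / 4.068 = 0.7989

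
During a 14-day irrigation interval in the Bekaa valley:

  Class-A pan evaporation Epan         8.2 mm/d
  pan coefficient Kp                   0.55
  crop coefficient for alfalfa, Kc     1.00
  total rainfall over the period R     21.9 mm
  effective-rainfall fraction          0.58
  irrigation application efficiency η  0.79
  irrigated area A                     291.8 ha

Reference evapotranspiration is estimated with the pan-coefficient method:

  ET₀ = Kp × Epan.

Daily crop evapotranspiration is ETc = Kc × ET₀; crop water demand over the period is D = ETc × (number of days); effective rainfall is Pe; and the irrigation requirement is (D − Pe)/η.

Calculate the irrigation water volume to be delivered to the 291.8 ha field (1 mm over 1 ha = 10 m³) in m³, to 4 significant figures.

ET₀ = 0.55 × 8.2 = 4.5100 mm/d
ETc = Kc × ET₀ = 1.00 × 4.5100 = 4.5100 mm/d
Crop demand D = ETc × 14 d = 4.5100 × 14 = 63.140 mm
Pe = 0.58 × 21.9 = 12.702 mm
D − Pe = 63.140 − 12.702 = 50.438 mm
Gross irrigation = 50.438 / 0.79 = 63.846 mm
Volume = 63.846 mm × 291.8 ha × 10 = 186302.6 m³

186300 m³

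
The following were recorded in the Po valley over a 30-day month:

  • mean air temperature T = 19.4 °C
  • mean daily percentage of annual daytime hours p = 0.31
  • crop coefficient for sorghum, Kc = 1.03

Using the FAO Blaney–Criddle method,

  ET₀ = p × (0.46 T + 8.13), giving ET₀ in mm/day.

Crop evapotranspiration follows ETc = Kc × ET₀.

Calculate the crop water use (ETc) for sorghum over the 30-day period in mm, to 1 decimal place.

163.4 mm

ET₀ = 0.31 × (0.46 × 19.4 + 8.13) = 0.31 × 17.054 = 5.2867 mm/d
ETc = Kc × ET₀ = 1.03 × 5.2867 = 5.4453 mm/d
Over 30 days: 5.4453 × 30 = 163.359 mm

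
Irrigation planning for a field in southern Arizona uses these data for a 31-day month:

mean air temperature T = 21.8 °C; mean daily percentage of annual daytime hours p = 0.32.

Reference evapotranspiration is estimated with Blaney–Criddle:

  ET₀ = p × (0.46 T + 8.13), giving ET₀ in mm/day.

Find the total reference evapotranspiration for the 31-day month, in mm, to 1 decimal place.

ET₀ = 0.32 × (0.46 × 21.8 + 8.13) = 0.32 × 18.158 = 5.8106 mm/d
Monthly total = 5.8106 × 31 = 180.129 mm

180.1 mm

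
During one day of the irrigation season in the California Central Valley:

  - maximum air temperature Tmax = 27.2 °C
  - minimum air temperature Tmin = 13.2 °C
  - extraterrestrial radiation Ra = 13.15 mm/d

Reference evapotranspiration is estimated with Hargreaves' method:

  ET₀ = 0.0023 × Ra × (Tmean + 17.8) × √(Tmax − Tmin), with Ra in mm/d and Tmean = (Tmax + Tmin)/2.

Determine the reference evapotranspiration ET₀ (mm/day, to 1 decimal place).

4.3 mm/day

Tmean = (27.2 + 13.2)/2 = 20.20 °C
ET₀ = 0.0023 × 13.15 × (20.20 + 17.8) × √14.0 = 0.0023 × 13.15 × 38.00 × 3.7417 = 4.3004 mm/d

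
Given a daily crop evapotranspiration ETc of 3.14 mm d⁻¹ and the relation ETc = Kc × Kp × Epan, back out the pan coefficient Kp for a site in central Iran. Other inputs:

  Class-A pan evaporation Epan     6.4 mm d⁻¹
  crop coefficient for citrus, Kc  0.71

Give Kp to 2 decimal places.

0.69

ETc = Kc × Kp × Epan  ⇒  Kp = ETc / (Kc × Epan)
Kp = 3.14 / (0.71 × 6.4) = 3.14 / 4.544 = 0.6910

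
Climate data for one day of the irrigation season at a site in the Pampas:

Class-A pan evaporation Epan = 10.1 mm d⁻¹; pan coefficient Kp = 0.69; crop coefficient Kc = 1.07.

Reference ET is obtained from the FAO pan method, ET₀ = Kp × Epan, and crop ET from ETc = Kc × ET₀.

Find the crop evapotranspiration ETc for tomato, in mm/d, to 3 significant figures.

ET₀ = 0.69 × 10.1 = 6.9690 mm/d
ETc = Kc × ET₀ = 1.07 × 6.9690 = 7.4568 mm/d

7.46 mm/d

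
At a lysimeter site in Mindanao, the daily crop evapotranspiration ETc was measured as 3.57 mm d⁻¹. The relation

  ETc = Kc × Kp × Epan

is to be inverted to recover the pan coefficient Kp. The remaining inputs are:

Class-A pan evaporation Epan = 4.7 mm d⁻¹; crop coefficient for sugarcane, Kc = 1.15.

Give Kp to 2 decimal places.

ETc = Kc × Kp × Epan  ⇒  Kp = ETc / (Kc × Epan)
Kp = 3.57 / (1.15 × 4.7) = 3.57 / 5.405 = 0.6605

0.66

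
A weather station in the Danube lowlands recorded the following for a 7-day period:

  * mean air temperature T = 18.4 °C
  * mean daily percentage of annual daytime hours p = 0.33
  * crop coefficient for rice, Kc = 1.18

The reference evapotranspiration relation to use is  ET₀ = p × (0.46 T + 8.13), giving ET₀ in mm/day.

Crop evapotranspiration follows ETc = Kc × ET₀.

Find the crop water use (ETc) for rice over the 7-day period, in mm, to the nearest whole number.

45 mm

ET₀ = 0.33 × (0.46 × 18.4 + 8.13) = 0.33 × 16.594 = 5.4760 mm/d
ETc = Kc × ET₀ = 1.18 × 5.4760 = 6.4617 mm/d
Over 7 days: 6.4617 × 7 = 45.232 mm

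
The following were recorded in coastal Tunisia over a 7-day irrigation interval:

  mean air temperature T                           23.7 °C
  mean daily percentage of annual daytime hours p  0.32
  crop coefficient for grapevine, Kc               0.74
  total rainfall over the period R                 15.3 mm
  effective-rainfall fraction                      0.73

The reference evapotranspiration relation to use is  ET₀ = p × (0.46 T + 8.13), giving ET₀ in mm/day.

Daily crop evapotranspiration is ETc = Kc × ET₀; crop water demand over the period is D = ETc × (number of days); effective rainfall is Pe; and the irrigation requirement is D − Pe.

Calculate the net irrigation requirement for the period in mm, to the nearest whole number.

ET₀ = 0.32 × (0.46 × 23.7 + 8.13) = 0.32 × 19.032 = 6.0902 mm/d
ETc = Kc × ET₀ = 0.74 × 6.0902 = 4.5067 mm/d
Crop demand D = ETc × 7 d = 4.5067 × 7 = 31.547 mm
Pe = 0.73 × 15.3 = 11.169 mm
D − Pe = 31.547 − 11.169 = 20.378 mm

20 mm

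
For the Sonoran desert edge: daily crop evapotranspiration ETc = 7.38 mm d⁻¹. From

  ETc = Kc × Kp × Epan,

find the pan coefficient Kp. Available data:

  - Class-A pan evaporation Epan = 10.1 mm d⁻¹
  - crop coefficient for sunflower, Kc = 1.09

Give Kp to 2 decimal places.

ETc = Kc × Kp × Epan  ⇒  Kp = ETc / (Kc × Epan)
Kp = 7.38 / (1.09 × 10.1) = 7.38 / 11.009 = 0.6704

0.67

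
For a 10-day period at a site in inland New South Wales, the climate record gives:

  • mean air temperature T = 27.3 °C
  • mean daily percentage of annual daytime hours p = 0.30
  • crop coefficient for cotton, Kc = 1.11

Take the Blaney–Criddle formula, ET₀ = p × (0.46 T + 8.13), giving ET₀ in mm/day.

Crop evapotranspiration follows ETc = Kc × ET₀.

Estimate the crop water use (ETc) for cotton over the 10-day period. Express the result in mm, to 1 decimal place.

ET₀ = 0.30 × (0.46 × 27.3 + 8.13) = 0.30 × 20.688 = 6.2064 mm/d
ETc = Kc × ET₀ = 1.11 × 6.2064 = 6.8891 mm/d
Over 10 days: 6.8891 × 10 = 68.891 mm

68.9 mm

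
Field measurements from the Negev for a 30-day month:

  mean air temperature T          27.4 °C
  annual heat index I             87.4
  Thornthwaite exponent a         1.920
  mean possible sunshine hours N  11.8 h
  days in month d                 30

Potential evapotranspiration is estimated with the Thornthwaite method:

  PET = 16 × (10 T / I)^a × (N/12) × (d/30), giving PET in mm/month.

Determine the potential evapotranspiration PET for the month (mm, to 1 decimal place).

141.1 mm

10T/I = 10 × 27.4 / 87.4 = 3.1350
(10T/I)^a = 3.1350^1.920 = 8.9697
Uncorrected PET = 16 × 8.9697 = 143.515 mm
Correction = (N/12)(d/30) = (11.8/12)(30/30) = 0.9833
PET = 143.515 × 0.9833 = 141.118 mm/month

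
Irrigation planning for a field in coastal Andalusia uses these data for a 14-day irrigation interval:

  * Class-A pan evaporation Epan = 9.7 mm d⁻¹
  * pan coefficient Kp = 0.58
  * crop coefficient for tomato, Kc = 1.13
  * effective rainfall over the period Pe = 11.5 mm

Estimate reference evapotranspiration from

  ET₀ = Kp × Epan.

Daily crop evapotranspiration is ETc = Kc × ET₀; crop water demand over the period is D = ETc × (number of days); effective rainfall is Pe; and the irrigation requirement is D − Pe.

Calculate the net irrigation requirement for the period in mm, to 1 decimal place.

ET₀ = 0.58 × 9.7 = 5.6260 mm/d
ETc = Kc × ET₀ = 1.13 × 5.6260 = 6.3574 mm/d
Crop demand D = ETc × 14 d = 6.3574 × 14 = 89.004 mm
D − Pe = 89.004 − 11.5 = 77.504 mm

77.5 mm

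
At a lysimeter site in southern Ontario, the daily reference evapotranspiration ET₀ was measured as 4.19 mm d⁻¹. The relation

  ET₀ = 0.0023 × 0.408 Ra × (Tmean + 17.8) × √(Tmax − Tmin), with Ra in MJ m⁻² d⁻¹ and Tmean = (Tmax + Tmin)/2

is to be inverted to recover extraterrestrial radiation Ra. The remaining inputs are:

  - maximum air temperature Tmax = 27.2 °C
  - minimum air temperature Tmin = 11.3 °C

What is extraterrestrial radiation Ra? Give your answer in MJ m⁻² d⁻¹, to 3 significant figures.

30.2 MJ m⁻² d⁻¹

Tmean = (27.2+11.3)/2 = 19.25 °C; ΔT = 15.9
Ra = ET₀ / [0.0023 × 0.408 × (Tmean+17.8) × √ΔT]
   = 4.19 / (0.0023 × 0.408 × 37.05 × 3.9875) = 30.223 MJ m⁻² d⁻¹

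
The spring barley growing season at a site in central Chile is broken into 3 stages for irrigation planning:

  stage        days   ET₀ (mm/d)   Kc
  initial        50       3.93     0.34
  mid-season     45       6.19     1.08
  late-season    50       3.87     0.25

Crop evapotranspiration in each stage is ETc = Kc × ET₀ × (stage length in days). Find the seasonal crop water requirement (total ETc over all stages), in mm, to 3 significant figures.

416 mm

initial: 0.34 × 3.93 × 50 = 66.81 mm
mid-season: 1.08 × 6.19 × 45 = 300.83 mm
late-season: 0.25 × 3.87 × 50 = 48.38 mm
Seasonal total = 416.02 mm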